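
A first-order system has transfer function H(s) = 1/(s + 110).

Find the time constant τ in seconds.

For H(s) = 1/(s + 1/τ), the pole is at -1/τ = -110, so τ = 1/110 = 0.0091 s.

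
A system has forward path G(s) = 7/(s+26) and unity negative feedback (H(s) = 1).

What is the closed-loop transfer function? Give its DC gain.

T(s) = G/(1+GH) = [7/(s+26)] / [1 + 7/(s+26)] = 7/(s+26+7) = 7/(s+33). DC gain = 7/33 = 0.2121.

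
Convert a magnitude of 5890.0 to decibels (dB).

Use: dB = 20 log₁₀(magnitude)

dB = 20 log₁₀(5890.0) = 75.4 dB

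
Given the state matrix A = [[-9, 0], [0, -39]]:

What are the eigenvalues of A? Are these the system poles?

For diagonal matrix, eigenvalues are diagonal entries: λ₁ = -9, λ₂ = -39. Eigenvalues of A = system poles.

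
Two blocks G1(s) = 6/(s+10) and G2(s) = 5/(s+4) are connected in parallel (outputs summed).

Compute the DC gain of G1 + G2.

Parallel: G_eq = G1 + G2. DC gain = G1(0) + G2(0) = 6/10 + 5/4 = 0.6 + 1.25 = 1.85.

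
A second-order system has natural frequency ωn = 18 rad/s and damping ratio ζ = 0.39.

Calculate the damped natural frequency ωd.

ωd = ωn√(1 - ζ²) = 18√(1 - 0.39²) = 16.57 rad/s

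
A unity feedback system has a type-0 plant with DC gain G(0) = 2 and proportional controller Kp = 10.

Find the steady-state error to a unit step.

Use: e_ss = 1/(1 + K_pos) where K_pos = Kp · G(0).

K_pos = Kp · G(0) = 10 × 2 = 20. e_ss = 1/(1 + 20) = 0.0476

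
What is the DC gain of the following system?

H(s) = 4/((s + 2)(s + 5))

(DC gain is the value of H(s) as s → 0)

DC gain = H(0) = 4/(2 × 5) = 4/10 = 0.4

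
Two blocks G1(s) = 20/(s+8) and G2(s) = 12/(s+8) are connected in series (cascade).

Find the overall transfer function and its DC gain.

Series: multiply transfer functions. G_eq = 20/(s+8) × 12/(s+8) = 240/((s+8)(s+8)). DC gain = 240/(8×8) = 3.75.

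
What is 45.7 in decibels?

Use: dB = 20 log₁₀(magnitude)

dB = 20 log₁₀(45.7) = 33.2 dB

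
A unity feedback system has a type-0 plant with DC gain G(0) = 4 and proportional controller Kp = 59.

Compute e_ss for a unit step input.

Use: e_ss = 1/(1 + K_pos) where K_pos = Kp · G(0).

K_pos = Kp · G(0) = 59 × 4 = 236. e_ss = 1/(1 + 236) = 0.0042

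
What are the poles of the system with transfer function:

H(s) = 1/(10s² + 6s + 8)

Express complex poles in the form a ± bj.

Discriminant = 6² - 4×10×8 = 36 - 320 = -284 < 0, so the poles are a complex conjugate pair s = (-6 ± j√284)/(2×10). Real part = -6/(2×10) = -6/20 = -0.3; imaginary part = ±√284/(2×10) ≈ 0.8426. Poles: s = -0.3 ± 0.8426j.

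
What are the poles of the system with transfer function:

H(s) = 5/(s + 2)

Pole is where denominator = 0: s + 2 = 0, so s = -2.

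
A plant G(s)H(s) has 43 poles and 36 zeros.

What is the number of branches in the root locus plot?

Root locus has n branches where n = number of poles = 43.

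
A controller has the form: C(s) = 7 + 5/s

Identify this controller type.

This is a Proportional-Integral (PI) controller.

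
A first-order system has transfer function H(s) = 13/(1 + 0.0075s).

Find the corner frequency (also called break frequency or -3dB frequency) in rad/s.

Corner frequency = 1/τ = 1/0.0075 = 133.333 rad/s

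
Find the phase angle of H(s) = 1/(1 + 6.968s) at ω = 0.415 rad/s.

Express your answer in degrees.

Phase = -arctan(ωτ) = -arctan(0.415 × 6.968) = -70.9°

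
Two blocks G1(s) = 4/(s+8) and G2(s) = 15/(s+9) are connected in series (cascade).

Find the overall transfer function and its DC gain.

Series: multiply transfer functions. G_eq = 4/(s+8) × 15/(s+9) = 60/((s+8)(s+9)). DC gain = 60/(8×9) = 0.8333.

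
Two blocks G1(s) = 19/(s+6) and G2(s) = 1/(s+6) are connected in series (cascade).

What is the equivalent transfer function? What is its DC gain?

Series: multiply transfer functions. G_eq = 19/(s+6) × 1/(s+6) = 19/((s+6)(s+6)). DC gain = 19/(6×6) = 0.5278.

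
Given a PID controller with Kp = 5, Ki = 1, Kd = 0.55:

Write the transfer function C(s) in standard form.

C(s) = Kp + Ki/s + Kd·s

Substituting values: C(s) = 5 + 1/s + 0.55s = (0.55s² + 5s + 1)/s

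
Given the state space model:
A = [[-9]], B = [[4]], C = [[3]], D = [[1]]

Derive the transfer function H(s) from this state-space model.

(sI - A)⁻¹ = 1/(s + 9). H(s) = 3×4/(s + 9) + 1 = (s + 21)/(s + 9).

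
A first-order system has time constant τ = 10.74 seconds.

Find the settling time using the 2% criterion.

For first-order system, 2% settling time ≈ 4τ = 4 × 10.74 = 42.96 s.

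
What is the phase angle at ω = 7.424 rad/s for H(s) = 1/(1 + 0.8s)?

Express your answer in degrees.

Phase = -arctan(ωτ) = -arctan(7.424 × 0.8) = -80.4°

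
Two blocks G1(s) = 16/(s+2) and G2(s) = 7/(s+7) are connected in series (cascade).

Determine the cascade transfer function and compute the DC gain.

Series: multiply transfer functions. G_eq = 16/(s+2) × 7/(s+7) = 112/((s+2)(s+7)). DC gain = 112/(2×7) = 8.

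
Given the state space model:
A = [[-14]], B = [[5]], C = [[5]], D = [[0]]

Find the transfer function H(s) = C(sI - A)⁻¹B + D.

(sI - A)⁻¹ = 1/(s + 14). H(s) = 5 × 5/(s + 14) + 0 = 25/(s + 14).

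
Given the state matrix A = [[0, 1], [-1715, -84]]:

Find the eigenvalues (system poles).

det(A - λI) = λ² - (-84)λ + 1715 = (λ - (-49))(λ - (-35)). Eigenvalues: -49, -35.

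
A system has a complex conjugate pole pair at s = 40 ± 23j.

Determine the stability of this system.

Real part of poles is 40 (> 0, right half-plane). Unstable.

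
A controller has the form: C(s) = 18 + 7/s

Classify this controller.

This is a Proportional-Integral (PI) controller.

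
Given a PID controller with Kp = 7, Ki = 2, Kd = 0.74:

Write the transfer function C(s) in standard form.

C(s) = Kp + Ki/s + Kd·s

Substituting values: C(s) = 7 + 2/s + 0.74s = (0.74s² + 7s + 2)/s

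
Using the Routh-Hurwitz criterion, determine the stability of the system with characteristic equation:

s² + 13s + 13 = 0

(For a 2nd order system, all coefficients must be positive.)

Coefficients: 1, 13, 13. All positive, so system is stable.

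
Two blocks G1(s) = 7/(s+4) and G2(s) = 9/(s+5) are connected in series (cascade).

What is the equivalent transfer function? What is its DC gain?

Series: multiply transfer functions. G_eq = 7/(s+4) × 9/(s+5) = 63/((s+4)(s+5)). DC gain = 63/(4×5) = 3.15.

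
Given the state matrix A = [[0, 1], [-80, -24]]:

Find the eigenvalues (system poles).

det(A - λI) = λ² - (-24)λ + 80 = (λ - (-4))(λ - (-20)). Eigenvalues: -4, -20.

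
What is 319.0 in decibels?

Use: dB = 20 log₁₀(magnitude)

dB = 20 log₁₀(319.0) = 50.1 dB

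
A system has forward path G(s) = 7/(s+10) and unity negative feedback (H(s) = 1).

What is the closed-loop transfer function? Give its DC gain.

T(s) = G/(1+GH) = [7/(s+10)] / [1 + 7/(s+10)] = 7/(s+10+7) = 7/(s+17). DC gain = 7/17 = 0.4118.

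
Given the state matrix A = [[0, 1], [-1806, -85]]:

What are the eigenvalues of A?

det(A - λI) = λ² - (-85)λ + 1806 = (λ - (-43))(λ - (-42)). Eigenvalues: -43, -42.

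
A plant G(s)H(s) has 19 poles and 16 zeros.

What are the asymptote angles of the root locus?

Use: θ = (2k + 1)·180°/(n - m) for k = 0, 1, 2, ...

n - m = 19 - 16 = 3. Angles: θk = (2k + 1)·180°/3 = 60°, 180°, 300°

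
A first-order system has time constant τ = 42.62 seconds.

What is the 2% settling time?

For first-order system, 2% settling time ≈ 4τ = 4 × 42.62 = 170.48 s.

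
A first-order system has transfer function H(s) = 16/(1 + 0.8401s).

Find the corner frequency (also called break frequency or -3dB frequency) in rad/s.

Corner frequency = 1/τ = 1/0.8401 = 1.19 rad/s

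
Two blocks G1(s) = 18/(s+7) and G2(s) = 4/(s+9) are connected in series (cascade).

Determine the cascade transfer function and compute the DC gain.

Series: multiply transfer functions. G_eq = 18/(s+7) × 4/(s+9) = 72/((s+7)(s+9)). DC gain = 72/(7×9) = 1.1429.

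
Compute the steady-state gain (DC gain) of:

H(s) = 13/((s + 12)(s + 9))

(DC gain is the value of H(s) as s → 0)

DC gain = H(0) = 13/(12 × 9) = 13/108 = 0.1204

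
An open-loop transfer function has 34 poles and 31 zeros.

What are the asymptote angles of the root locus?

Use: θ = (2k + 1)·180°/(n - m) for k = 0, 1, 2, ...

n - m = 34 - 31 = 3. Angles: θk = (2k + 1)·180°/3 = 60°, 180°, 300°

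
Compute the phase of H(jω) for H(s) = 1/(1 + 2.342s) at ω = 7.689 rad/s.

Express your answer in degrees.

Phase = -arctan(ωτ) = -arctan(7.689 × 2.342) = -86.8°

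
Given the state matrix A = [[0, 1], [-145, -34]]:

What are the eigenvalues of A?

det(A - λI) = λ² - (-34)λ + 145 = (λ - (-29))(λ - (-5)). Eigenvalues: -29, -5.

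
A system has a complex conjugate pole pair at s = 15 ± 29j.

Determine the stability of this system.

Real part of poles is 15 (> 0, right half-plane). Unstable.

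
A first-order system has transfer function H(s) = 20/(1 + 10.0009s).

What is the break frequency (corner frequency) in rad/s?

Corner frequency = 1/τ = 1/10.0009 = 0.1 rad/s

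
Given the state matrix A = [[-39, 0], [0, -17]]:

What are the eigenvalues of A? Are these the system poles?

For diagonal matrix, eigenvalues are diagonal entries: λ₁ = -39, λ₂ = -17. Eigenvalues of A = system poles.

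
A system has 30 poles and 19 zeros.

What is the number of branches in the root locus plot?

Root locus has n branches where n = number of poles = 30.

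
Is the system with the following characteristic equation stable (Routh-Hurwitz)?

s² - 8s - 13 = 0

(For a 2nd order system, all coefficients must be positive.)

Coefficients: 1, -8, -13. b=-8, c=-13 not positive, so system is unstable.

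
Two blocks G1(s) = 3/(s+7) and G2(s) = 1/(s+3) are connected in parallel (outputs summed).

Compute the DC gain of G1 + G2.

Parallel: G_eq = G1 + G2. DC gain = G1(0) + G2(0) = 3/7 + 1/3 = 0.4286 + 0.3333 = 0.7619.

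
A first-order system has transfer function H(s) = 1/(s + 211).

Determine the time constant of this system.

For H(s) = 1/(s + 1/τ), the pole is at -1/τ = -211, so τ = 1/211 = 0.0047 s.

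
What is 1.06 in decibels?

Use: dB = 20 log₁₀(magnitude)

dB = 20 log₁₀(1.06) = 0.5 dB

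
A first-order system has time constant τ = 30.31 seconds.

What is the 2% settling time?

For first-order system, 2% settling time ≈ 4τ = 4 × 30.31 = 121.24 s.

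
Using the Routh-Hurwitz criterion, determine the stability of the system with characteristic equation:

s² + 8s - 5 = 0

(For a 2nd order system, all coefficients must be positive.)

Coefficients: 1, 8, -5. c=-5 not positive, so system is unstable.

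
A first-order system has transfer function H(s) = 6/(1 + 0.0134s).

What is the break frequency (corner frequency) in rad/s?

Corner frequency = 1/τ = 1/0.0134 = 74.627 rad/s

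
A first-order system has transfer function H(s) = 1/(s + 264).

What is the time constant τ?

For H(s) = 1/(s + 1/τ), the pole is at -1/τ = -264, so τ = 1/264 = 0.0038 s.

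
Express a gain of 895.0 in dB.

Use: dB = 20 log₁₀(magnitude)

dB = 20 log₁₀(895.0) = 59.0 dB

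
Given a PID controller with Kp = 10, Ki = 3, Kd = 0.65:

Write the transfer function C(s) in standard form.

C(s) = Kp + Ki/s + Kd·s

Substituting values: C(s) = 10 + 3/s + 0.65s = (0.65s² + 10s + 3)/s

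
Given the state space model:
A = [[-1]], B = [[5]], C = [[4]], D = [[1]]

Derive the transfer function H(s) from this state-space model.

(sI - A)⁻¹ = 1/(s + 1). H(s) = 4×5/(s + 1) + 1 = (s + 21)/(s + 1).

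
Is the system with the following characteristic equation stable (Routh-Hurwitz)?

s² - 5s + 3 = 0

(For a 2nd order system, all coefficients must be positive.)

Coefficients: 1, -5, 3. b=-5 not positive, so system is unstable.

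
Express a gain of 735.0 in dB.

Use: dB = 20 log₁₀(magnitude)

dB = 20 log₁₀(735.0) = 57.3 dB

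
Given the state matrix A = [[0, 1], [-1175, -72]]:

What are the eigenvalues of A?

det(A - λI) = λ² - (-72)λ + 1175 = (λ - (-47))(λ - (-25)). Eigenvalues: -47, -25.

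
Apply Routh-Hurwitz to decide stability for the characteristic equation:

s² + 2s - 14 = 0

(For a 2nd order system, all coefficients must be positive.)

Coefficients: 1, 2, -14. c=-14 not positive, so system is unstable.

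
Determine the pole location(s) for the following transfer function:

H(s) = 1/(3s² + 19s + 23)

Discriminant = 19² - 4×3×23 = 361 - 276 = 85 > 0, so two distinct real poles. Using quadratic formula: s = (-19 ± √85)/(2×3) = (-19 ± √85)/6, with √85 ≈ 9.2195. s₁ ≈ -1.6301, s₂ ≈ -4.7033. Poles: s₁ = -1.6301, s₂ = -4.7033.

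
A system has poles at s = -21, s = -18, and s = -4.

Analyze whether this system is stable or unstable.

All poles are in the left half-plane. System is stable.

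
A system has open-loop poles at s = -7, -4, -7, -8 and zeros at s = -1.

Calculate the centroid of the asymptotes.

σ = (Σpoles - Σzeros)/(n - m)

σ = (Σpoles - Σzeros)/(n - m) = (-26 - (-1))/(4 - 1) = -25/3 = -8.33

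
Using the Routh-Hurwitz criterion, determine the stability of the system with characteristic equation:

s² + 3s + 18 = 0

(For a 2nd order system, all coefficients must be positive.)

Coefficients: 1, 3, 18. All positive, so system is stable.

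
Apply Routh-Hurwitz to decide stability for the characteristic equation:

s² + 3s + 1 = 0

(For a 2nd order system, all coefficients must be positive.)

Coefficients: 1, 3, 1. All positive, so system is stable.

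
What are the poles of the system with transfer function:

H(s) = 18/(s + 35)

Pole is where denominator = 0: s + 35 = 0, so s = -35.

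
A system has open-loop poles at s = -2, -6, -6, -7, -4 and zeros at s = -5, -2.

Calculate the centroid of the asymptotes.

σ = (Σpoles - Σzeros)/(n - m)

σ = (Σpoles - Σzeros)/(n - m) = (-25 - (-7))/(5 - 2) = -18/3 = -6.0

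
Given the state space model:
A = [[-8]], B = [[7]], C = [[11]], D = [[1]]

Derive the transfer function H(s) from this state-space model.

(sI - A)⁻¹ = 1/(s + 8). H(s) = 11×7/(s + 8) + 1 = (s + 85)/(s + 8).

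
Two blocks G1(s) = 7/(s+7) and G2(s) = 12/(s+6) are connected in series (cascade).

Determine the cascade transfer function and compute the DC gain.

Series: multiply transfer functions. G_eq = 7/(s+7) × 12/(s+6) = 84/((s+7)(s+6)). DC gain = 84/(7×6) = 2.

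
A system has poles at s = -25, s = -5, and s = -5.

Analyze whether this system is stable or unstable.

All poles are in the left half-plane. System is stable.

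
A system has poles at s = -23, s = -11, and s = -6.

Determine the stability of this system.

All poles are in the left half-plane. System is stable.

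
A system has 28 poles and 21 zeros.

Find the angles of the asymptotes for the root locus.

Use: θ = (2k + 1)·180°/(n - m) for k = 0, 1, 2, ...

n - m = 28 - 21 = 7. Angles: θk = (2k + 1)·180°/7 = 25.71°, 77.14°, 128.57°, 180°, 231.43°, 282.86°, 334.29°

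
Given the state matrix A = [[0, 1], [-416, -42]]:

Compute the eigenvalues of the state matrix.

det(A - λI) = λ² - (-42)λ + 416 = (λ - (-26))(λ - (-16)). Eigenvalues: -26, -16.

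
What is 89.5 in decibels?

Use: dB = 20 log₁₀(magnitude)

dB = 20 log₁₀(89.5) = 39.0 dB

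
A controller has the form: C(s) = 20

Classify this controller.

This is a Proportional (P) controller.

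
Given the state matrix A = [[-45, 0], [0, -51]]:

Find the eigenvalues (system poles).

For diagonal matrix, eigenvalues are diagonal entries: λ₁ = -45, λ₂ = -51.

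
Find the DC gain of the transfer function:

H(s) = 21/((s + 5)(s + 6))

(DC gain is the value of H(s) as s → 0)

DC gain = H(0) = 21/(5 × 6) = 21/30 = 0.7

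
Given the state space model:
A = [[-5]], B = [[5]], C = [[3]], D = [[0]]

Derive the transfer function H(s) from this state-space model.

(sI - A)⁻¹ = 1/(s + 5). H(s) = 3 × 5/(s + 5) + 0 = 15/(s + 5).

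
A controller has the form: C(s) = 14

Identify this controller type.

This is a Proportional (P) controller.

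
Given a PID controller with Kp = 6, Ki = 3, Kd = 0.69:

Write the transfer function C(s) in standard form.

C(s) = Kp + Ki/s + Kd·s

Substituting values: C(s) = 6 + 3/s + 0.69s = (0.69s² + 6s + 3)/s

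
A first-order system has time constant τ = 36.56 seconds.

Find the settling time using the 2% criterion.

For first-order system, 2% settling time ≈ 4τ = 4 × 36.56 = 146.24 s.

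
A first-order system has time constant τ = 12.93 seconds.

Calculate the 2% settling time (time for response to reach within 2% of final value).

For first-order system, 2% settling time ≈ 4τ = 4 × 12.93 = 51.72 s.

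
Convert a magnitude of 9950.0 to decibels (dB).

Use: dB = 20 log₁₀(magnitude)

dB = 20 log₁₀(9950.0) = 80.0 dB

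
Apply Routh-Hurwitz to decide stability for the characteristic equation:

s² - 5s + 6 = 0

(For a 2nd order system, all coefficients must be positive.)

Coefficients: 1, -5, 6. b=-5 not positive, so system is unstable.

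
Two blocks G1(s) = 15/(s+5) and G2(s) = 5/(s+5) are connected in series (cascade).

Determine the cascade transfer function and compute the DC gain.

Series: multiply transfer functions. G_eq = 15/(s+5) × 5/(s+5) = 75/((s+5)(s+5)). DC gain = 75/(5×5) = 3.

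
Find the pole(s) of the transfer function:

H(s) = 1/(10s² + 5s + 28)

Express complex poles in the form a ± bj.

Discriminant = 5² - 4×10×28 = 25 - 1120 = -1095 < 0, so the poles are a complex conjugate pair s = (-5 ± j√1095)/(2×10). Real part = -5/(2×10) = -5/20 = -0.25; imaginary part = ±√1095/(2×10) ≈ 1.6545. Poles: s = -0.25 ± 1.6545j.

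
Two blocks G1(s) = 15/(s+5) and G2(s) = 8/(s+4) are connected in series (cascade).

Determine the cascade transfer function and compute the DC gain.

Series: multiply transfer functions. G_eq = 15/(s+5) × 8/(s+4) = 120/((s+5)(s+4)). DC gain = 120/(5×4) = 6.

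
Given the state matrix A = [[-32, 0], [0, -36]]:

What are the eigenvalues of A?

For diagonal matrix, eigenvalues are diagonal entries: λ₁ = -32, λ₂ = -36.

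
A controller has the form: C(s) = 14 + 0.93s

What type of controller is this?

This is a Proportional-Derivative (PD) controller.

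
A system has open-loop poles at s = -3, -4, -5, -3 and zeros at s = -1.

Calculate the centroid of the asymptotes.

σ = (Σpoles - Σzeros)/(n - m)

σ = (Σpoles - Σzeros)/(n - m) = (-15 - (-1))/(4 - 1) = -14/3 = -4.67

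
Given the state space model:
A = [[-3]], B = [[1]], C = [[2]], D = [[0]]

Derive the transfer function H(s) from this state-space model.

(sI - A)⁻¹ = 1/(s + 3). H(s) = 2 × 1/(s + 3) + 0 = 2/(s + 3).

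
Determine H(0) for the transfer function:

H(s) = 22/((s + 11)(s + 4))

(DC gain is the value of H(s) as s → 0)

DC gain = H(0) = 22/(11 × 4) = 22/44 = 0.5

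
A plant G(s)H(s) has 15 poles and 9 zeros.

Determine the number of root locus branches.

Root locus has n branches where n = number of poles = 15.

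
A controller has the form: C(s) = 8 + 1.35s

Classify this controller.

This is a Proportional-Derivative (PD) controller.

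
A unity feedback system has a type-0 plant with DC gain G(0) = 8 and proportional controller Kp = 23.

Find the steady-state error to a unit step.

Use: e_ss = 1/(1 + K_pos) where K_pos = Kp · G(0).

K_pos = Kp · G(0) = 23 × 8 = 184. e_ss = 1/(1 + 184) = 0.0054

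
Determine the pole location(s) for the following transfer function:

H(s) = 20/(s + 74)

Pole is where denominator = 0: s + 74 = 0, so s = -74.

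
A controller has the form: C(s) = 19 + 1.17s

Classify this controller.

This is a Proportional-Derivative (PD) controller.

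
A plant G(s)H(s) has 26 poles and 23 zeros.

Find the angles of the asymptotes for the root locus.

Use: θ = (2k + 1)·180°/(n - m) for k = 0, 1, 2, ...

n - m = 26 - 23 = 3. Angles: θk = (2k + 1)·180°/3 = 60°, 180°, 300°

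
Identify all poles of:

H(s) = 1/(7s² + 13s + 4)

Discriminant = 13² - 4×7×4 = 169 - 112 = 57 > 0, so two distinct real poles. Using quadratic formula: s = (-13 ± √57)/(2×7) = (-13 ± √57)/14, with √57 ≈ 7.5498. s₁ ≈ -0.3893, s₂ ≈ -1.4678. Poles: s₁ = -0.3893, s₂ = -1.4678.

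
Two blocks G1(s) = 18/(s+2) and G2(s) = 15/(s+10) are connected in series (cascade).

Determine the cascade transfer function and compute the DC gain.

Series: multiply transfer functions. G_eq = 18/(s+2) × 15/(s+10) = 270/((s+2)(s+10)). DC gain = 270/(2×10) = 13.5.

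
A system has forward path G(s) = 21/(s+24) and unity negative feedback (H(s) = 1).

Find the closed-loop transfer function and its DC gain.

T(s) = G/(1+GH) = [21/(s+24)] / [1 + 21/(s+24)] = 21/(s+24+21) = 21/(s+45). DC gain = 21/45 = 0.4667.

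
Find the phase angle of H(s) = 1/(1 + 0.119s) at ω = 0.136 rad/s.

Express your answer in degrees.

Phase = -arctan(ωτ) = -arctan(0.136 × 0.119) = -0.9°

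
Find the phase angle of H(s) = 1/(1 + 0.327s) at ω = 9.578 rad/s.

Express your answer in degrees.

Phase = -arctan(ωτ) = -arctan(9.578 × 0.327) = -72.3°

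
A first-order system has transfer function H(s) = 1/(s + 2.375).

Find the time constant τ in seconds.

For H(s) = 1/(s + 1/τ), the pole is at -1/τ = -2.375, so τ = 1/2.375 = 0.4211 s.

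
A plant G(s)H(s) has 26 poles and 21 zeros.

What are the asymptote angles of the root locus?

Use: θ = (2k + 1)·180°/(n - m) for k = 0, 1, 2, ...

n - m = 26 - 21 = 5. Angles: θk = (2k + 1)·180°/5 = 36°, 108°, 180°, 252°, 324°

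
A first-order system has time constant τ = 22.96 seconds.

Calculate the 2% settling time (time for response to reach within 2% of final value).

For first-order system, 2% settling time ≈ 4τ = 4 × 22.96 = 91.84 s.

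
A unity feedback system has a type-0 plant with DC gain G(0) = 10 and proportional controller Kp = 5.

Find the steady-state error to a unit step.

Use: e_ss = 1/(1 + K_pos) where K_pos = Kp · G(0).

K_pos = Kp · G(0) = 5 × 10 = 50. e_ss = 1/(1 + 50) = 0.0196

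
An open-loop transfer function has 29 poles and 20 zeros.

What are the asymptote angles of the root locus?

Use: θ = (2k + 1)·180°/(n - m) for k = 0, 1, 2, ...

n - m = 29 - 20 = 9. Angles: θk = (2k + 1)·180°/9 = 20°, 60°, 100°, 140°, 180°, 220°, 260°, 300°, 340°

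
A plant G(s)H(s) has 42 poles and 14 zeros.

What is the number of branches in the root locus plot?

Root locus has n branches where n = number of poles = 42.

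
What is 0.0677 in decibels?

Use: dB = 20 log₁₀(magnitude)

dB = 20 log₁₀(0.0677) = -23.4 dB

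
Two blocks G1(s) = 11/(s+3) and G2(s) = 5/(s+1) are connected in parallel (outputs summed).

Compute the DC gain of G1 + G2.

Parallel: G_eq = G1 + G2. DC gain = G1(0) + G2(0) = 11/3 + 5/1 = 3.6667 + 5 = 8.6667.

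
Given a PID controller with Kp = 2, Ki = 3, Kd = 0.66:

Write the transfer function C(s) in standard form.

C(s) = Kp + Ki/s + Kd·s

Substituting values: C(s) = 2 + 3/s + 0.66s = (0.66s² + 2s + 3)/s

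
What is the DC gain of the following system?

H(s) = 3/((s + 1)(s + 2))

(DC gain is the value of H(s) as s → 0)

DC gain = H(0) = 3/(1 × 2) = 3/2 = 1.5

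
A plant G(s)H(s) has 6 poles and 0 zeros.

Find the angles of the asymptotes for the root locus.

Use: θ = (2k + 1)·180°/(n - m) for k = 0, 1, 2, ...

n - m = 6 - 0 = 6. Angles: θk = (2k + 1)·180°/6 = 30°, 90°, 150°, 210°, 270°, 330°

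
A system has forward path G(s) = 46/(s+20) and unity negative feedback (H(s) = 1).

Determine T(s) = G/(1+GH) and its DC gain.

T(s) = G/(1+GH) = [46/(s+20)] / [1 + 46/(s+20)] = 46/(s+20+46) = 46/(s+66). DC gain = 46/66 = 0.6970.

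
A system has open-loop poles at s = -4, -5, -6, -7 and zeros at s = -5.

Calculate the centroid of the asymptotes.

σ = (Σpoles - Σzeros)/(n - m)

σ = (Σpoles - Σzeros)/(n - m) = (-22 - (-5))/(4 - 1) = -17/3 = -5.67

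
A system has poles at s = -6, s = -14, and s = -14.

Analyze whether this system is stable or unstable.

All poles are in the left half-plane. System is stable.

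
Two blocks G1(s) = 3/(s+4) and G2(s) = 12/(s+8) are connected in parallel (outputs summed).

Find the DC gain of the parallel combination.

Parallel: G_eq = G1 + G2. DC gain = G1(0) + G2(0) = 3/4 + 12/8 = 0.75 + 1.5 = 2.25.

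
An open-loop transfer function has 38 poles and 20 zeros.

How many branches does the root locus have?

Root locus has n branches where n = number of poles = 38.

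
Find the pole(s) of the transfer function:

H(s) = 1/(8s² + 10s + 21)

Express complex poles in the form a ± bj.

Discriminant = 10² - 4×8×21 = 100 - 672 = -572 < 0, so the poles are a complex conjugate pair s = (-10 ± j√572)/(2×8). Real part = -10/(2×8) = -10/16 = -0.625; imaginary part = ±√572/(2×8) ≈ 1.4948. Poles: s = -0.625 ± 1.4948j.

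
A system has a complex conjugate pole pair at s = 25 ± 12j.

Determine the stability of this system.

Real part of poles is 25 (> 0, right half-plane). Unstable.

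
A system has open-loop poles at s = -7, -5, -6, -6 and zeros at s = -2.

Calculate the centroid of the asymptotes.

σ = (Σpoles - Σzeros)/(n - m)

σ = (Σpoles - Σzeros)/(n - m) = (-24 - (-2))/(4 - 1) = -22/3 = -7.33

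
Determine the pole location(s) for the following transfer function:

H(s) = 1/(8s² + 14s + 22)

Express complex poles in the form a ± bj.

Discriminant = 14² - 4×8×22 = 196 - 704 = -508 < 0, so the poles are a complex conjugate pair s = (-14 ± j√508)/(2×8). Real part = -14/(2×8) = -14/16 = -0.875; imaginary part = ±√508/(2×8) ≈ 1.4087. Poles: s = -0.875 ± 1.4087j.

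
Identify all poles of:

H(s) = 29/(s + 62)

Pole is where denominator = 0: s + 62 = 0, so s = -62.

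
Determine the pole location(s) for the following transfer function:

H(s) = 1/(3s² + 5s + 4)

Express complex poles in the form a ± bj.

Discriminant = 5² - 4×3×4 = 25 - 48 = -23 < 0, so the poles are a complex conjugate pair s = (-5 ± j√23)/(2×3). Real part = -5/(2×3) = -5/6 ≈ -0.8333; imaginary part = ±√23/(2×3) ≈ 0.7993. Poles: s = -0.8333 ± 0.7993j.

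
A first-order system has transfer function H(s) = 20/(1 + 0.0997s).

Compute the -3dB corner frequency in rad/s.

Corner frequency = 1/τ = 1/0.0997 = 10.03 rad/s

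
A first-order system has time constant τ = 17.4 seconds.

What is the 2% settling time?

For first-order system, 2% settling time ≈ 4τ = 4 × 17.4 = 69.6 s.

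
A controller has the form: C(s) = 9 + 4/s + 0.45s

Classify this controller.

This is a Proportional-Integral-Derivative (PID) controller.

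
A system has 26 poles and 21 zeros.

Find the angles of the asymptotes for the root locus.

n - m = 26 - 21 = 5. Angles: θk = (2k + 1)·180°/5 = 36°, 108°, 180°, 252°, 324°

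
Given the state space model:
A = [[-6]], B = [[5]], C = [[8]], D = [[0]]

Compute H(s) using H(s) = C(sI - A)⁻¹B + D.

(sI - A)⁻¹ = 1/(s + 6). H(s) = 8 × 5/(s + 6) + 0 = 40/(s + 6).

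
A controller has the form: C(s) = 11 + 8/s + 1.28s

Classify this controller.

This is a Proportional-Integral-Derivative (PID) controller.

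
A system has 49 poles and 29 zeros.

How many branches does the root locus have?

Root locus has n branches where n = number of poles = 49.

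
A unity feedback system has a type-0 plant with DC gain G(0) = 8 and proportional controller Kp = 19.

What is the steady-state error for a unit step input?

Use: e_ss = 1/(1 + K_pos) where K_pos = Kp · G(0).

K_pos = Kp · G(0) = 19 × 8 = 152. e_ss = 1/(1 + 152) = 0.0065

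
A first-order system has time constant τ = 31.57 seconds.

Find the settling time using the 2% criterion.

For first-order system, 2% settling time ≈ 4τ = 4 × 31.57 = 126.28 s.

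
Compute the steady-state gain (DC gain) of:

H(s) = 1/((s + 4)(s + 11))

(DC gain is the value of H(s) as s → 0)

DC gain = H(0) = 1/(4 × 11) = 1/44 = 0.0227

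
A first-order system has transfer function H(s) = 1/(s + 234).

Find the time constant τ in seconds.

For H(s) = 1/(s + 1/τ), the pole is at -1/τ = -234, so τ = 1/234 = 0.0043 s.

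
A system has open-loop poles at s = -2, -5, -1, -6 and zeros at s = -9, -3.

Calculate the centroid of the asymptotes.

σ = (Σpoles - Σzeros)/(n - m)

σ = (Σpoles - Σzeros)/(n - m) = (-14 - (-12))/(4 - 2) = -2/2 = -1.0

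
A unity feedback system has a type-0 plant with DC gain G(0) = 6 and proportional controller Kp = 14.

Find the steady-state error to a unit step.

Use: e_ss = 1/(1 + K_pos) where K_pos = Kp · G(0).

K_pos = Kp · G(0) = 14 × 6 = 84. e_ss = 1/(1 + 84) = 0.0118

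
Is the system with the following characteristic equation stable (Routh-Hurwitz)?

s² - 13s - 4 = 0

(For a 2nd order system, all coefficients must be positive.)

Coefficients: 1, -13, -4. b=-13, c=-4 not positive, so system is unstable.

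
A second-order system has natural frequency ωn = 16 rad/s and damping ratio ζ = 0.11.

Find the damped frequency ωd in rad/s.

ωd = ωn√(1 - ζ²) = 16√(1 - 0.11²) = 15.9 rad/s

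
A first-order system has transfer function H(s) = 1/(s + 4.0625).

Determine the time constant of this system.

For H(s) = 1/(s + 1/τ), the pole is at -1/τ = -4.0625, so τ = 1/4.0625 = 0.2462 s.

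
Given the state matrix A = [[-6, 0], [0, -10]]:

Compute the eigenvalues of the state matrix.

For diagonal matrix, eigenvalues are diagonal entries: λ₁ = -6, λ₂ = -10.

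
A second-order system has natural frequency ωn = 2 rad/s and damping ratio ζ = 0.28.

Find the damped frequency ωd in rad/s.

ωd = ωn√(1 - ζ²) = 2√(1 - 0.28²) = 1.92 rad/s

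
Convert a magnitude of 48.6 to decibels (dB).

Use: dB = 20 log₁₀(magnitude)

dB = 20 log₁₀(48.6) = 33.7 dB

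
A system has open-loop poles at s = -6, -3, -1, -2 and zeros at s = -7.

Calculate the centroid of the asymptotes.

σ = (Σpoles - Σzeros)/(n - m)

σ = (Σpoles - Σzeros)/(n - m) = (-12 - (-7))/(4 - 1) = -5/3 = -1.67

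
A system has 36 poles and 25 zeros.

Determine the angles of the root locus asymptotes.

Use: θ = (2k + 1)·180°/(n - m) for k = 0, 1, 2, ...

n - m = 36 - 25 = 11. Angles: θk = (2k + 1)·180°/11 = 16.36°, 49.09°, 81.82°, 114.55°, 147.27°, 180°, 212.73°, 245.45°, 278.18°, 310.91°, 343.64°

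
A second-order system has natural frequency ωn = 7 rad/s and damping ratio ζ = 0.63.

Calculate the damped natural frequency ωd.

ωd = ωn√(1 - ζ²) = 7√(1 - 0.63²) = 5.44 rad/s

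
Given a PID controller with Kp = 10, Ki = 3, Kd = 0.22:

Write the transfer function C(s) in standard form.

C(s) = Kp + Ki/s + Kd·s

Substituting values: C(s) = 10 + 3/s + 0.22s = (0.22s² + 10s + 3)/s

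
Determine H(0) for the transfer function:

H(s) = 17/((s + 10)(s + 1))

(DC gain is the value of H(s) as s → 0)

DC gain = H(0) = 17/(10 × 1) = 17/10 = 1.7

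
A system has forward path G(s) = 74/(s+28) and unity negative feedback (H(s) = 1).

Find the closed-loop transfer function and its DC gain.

T(s) = G/(1+GH) = [74/(s+28)] / [1 + 74/(s+28)] = 74/(s+28+74) = 74/(s+102). DC gain = 74/102 = 0.7255.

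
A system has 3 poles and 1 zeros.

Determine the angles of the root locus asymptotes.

n - m = 3 - 1 = 2. Angles: θk = (2k + 1)·180°/2 = 90°, 270°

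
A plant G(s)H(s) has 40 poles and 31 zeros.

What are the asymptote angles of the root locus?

n - m = 40 - 31 = 9. Angles: θk = (2k + 1)·180°/9 = 20°, 60°, 100°, 140°, 180°, 220°, 260°, 300°, 340°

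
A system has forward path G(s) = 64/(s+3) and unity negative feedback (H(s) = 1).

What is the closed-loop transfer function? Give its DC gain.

T(s) = G/(1+GH) = [64/(s+3)] / [1 + 64/(s+3)] = 64/(s+3+64) = 64/(s+67). DC gain = 64/67 = 0.9552.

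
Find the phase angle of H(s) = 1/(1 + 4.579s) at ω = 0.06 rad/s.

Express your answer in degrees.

Phase = -arctan(ωτ) = -arctan(0.06 × 4.579) = -15.4°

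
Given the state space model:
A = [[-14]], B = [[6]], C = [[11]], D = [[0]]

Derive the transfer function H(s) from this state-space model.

(sI - A)⁻¹ = 1/(s + 14). H(s) = 11 × 6/(s + 14) + 0 = 66/(s + 14).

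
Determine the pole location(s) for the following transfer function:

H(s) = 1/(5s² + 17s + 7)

Discriminant = 17² - 4×5×7 = 289 - 140 = 149 > 0, so two distinct real poles. Using quadratic formula: s = (-17 ± √149)/(2×5) = (-17 ± √149)/10, with √149 ≈ 12.2066. s₁ ≈ -0.4793, s₂ ≈ -2.9207. Poles: s₁ = -0.4793, s₂ = -2.9207.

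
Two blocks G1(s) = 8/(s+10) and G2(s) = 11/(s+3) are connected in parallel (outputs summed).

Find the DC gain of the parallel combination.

Parallel: G_eq = G1 + G2. DC gain = G1(0) + G2(0) = 8/10 + 11/3 = 0.8 + 3.6667 = 4.4667.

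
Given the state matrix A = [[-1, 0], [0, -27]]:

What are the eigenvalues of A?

For diagonal matrix, eigenvalues are diagonal entries: λ₁ = -1, λ₂ = -27.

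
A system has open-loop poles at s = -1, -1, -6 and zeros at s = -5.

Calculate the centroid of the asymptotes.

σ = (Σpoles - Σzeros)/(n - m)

σ = (Σpoles - Σzeros)/(n - m) = (-8 - (-5))/(3 - 1) = -3/2 = -1.5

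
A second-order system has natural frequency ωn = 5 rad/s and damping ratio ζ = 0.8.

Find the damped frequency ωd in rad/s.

ωd = ωn√(1 - ζ²) = 5√(1 - 0.8²) = 3.0 rad/s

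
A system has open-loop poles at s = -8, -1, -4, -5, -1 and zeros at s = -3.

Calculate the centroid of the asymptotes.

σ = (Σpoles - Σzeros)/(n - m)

σ = (Σpoles - Σzeros)/(n - m) = (-19 - (-3))/(5 - 1) = -16/4 = -4.0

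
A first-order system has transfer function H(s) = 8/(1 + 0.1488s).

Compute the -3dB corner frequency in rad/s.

Corner frequency = 1/τ = 1/0.1488 = 6.72 rad/s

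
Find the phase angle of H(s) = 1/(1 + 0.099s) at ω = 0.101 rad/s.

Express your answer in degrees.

Phase = -arctan(ωτ) = -arctan(0.101 × 0.099) = -0.6°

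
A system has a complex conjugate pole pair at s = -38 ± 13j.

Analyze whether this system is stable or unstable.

Real part of poles is -38 (< 0, left half-plane). Stable.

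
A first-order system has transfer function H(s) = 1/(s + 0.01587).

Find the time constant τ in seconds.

For H(s) = 1/(s + 1/τ), the pole is at -1/τ = -0.01587, so τ = 1/0.01587 = 63.01 s.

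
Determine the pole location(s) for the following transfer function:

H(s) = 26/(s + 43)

Pole is where denominator = 0: s + 43 = 0, so s = -43.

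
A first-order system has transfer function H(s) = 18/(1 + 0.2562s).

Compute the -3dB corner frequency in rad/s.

Corner frequency = 1/τ = 1/0.2562 = 3.903 rad/s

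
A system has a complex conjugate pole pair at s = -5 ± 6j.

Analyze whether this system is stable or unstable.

Real part of poles is -5 (< 0, left half-plane). Stable.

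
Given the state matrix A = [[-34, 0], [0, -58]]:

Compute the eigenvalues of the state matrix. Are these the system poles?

For diagonal matrix, eigenvalues are diagonal entries: λ₁ = -34, λ₂ = -58. Eigenvalues of A = system poles.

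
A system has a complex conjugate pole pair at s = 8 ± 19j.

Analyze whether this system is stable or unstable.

Real part of poles is 8 (> 0, right half-plane). Unstable.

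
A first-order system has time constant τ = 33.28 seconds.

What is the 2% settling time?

For first-order system, 2% settling time ≈ 4τ = 4 × 33.28 = 133.12 s.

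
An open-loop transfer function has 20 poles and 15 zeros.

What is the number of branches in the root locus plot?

Root locus has n branches where n = number of poles = 20.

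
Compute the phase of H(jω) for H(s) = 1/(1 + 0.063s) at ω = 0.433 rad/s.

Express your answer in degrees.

Phase = -arctan(ωτ) = -arctan(0.433 × 0.063) = -1.6°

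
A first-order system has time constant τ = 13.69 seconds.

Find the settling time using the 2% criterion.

For first-order system, 2% settling time ≈ 4τ = 4 × 13.69 = 54.76 s.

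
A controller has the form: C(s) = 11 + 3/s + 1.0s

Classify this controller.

This is a Proportional-Integral-Derivative (PID) controller.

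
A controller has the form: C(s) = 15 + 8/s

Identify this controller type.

This is a Proportional-Integral (PI) controller.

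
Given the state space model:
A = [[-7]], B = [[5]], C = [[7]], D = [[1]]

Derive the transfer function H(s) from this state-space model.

(sI - A)⁻¹ = 1/(s + 7). H(s) = 7×5/(s + 7) + 1 = (s + 42)/(s + 7).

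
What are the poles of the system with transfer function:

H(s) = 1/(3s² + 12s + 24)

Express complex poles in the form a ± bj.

Discriminant = 12² - 4×3×24 = 144 - 288 = -144 < 0, so the poles are a complex conjugate pair s = (-12 ± j√144)/(2×3). Real part = -12/(2×3) = -12/6 = -2; imaginary part = ±√144/(2×3) = 12/6 = 2. Poles: s = -2 ± 2j.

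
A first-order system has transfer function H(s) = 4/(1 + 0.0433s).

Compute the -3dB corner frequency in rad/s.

Corner frequency = 1/τ = 1/0.0433 = 23.095 rad/s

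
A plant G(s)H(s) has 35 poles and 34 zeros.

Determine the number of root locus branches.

Root locus has n branches where n = number of poles = 35.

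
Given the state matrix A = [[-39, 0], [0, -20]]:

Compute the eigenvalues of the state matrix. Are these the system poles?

For diagonal matrix, eigenvalues are diagonal entries: λ₁ = -39, λ₂ = -20. Eigenvalues of A = system poles.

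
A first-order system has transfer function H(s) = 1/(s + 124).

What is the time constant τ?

For H(s) = 1/(s + 1/τ), the pole is at -1/τ = -124, so τ = 1/124 = 0.0081 s.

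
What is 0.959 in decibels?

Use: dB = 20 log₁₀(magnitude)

dB = 20 log₁₀(0.959) = -0.4 dB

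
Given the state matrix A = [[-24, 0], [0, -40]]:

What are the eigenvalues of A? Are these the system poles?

For diagonal matrix, eigenvalues are diagonal entries: λ₁ = -24, λ₂ = -40. Eigenvalues of A = system poles.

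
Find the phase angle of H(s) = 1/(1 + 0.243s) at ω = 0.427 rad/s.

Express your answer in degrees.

Phase = -arctan(ωτ) = -arctan(0.427 × 0.243) = -5.9°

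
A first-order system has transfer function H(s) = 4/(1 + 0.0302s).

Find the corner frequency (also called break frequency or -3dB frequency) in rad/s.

Corner frequency = 1/τ = 1/0.0302 = 33.113 rad/s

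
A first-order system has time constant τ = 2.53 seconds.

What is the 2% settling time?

For first-order system, 2% settling time ≈ 4τ = 4 × 2.53 = 10.12 s.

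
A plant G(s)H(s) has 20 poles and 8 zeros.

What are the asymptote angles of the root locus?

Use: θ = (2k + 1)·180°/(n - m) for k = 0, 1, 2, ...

n - m = 20 - 8 = 12. Angles: θk = (2k + 1)·180°/12 = 15°, 45°, 75°, 105°, 135°, 165°, 195°, 225°, 255°, 285°, 315°, 345°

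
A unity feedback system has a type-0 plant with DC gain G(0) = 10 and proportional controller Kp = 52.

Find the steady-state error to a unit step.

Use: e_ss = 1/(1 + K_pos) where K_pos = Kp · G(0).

K_pos = Kp · G(0) = 52 × 10 = 520. e_ss = 1/(1 + 520) = 0.0019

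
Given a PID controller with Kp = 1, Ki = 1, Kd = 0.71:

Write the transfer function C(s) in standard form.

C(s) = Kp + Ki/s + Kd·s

Substituting values: C(s) = 1 + 1/s + 0.71s = (0.71s² + s + 1)/s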